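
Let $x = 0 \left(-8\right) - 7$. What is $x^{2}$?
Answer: $49$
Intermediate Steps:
$x = -7$ ($x = 0 - 7 = -7$)
$x^{2} = \left(-7\right)^{2} = 49$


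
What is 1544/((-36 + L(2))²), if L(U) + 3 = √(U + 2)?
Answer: 1544/1369 ≈ 1.1278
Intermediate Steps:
L(U) = -3 + √(2 + U) (L(U) = -3 + √(U + 2) = -3 + √(2 + U))
1544/((-36 + L(2))²) = 1544/((-36 + (-3 + √(2 + 2)))²) = 1544/((-36 + (-3 + √4))²) = 1544/((-36 + (-3 + 2))²) = 1544/((-36 - 1)²) = 1544/((-37)²) = 1544/1369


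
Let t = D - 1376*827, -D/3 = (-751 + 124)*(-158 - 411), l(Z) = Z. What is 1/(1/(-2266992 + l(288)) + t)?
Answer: -2266704/5005428707665 ≈ -4.5285e-7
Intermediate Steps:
D = -1070289 (D = -3*(-751 + 124)*(-158 - 411) = -(-1881)*(-569) = -3*356763 = -1070289)
t = -2208241 (t = -1070289 - 1376*827 = -1070289 - 1137952 = -2208241)
1/(1/(-2266992 + l(288)) + t) = 1/(1/(-2266992 + 288) - 2208241) = 1/(1/(-2266704) - 2208241) = 1/(-1/2266704 - 2208241) = 1/(-5005428707665/2266704) = -2266704/5005428707665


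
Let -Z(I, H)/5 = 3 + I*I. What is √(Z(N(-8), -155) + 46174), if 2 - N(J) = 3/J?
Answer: √2952371/8 ≈ 214.78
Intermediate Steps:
N(J) = 2 - 3/J
Z(I, H) = -15 - 5*I² (Z(I, H) = -5*(3 + I*I) = -5*(3 + I²) = -15 - 5*I²)
√(Z(N(-8), -155) + 46174) = √((-15 - 5*(2 - 3/(-8))²) + 46174) = √((-15 - 5*(2 - 3*(-⅛))²) + 46174) = √((-15 - 5*(2 + 3/8)²) + 46174) = √((-15 - 5*(19/8)²) + 46174) = √((-15 - 5*361/64) + 46174) = √((-15 - 1805/64) + 46174) = √(-2765/64 + 46174) = √(2952371/64) = √2952371/8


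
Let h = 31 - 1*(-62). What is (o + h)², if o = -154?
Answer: 3721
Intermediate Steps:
h = 93 (h = 31 + 62 = 93)
(o + h)² = (-154 + 93)² = (-61)² = 3721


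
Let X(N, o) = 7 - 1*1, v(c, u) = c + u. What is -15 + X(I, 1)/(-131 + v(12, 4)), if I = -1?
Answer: -1731/115 ≈ -15.052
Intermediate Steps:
X(N, o) = 6 (X(N, o) = 7 - 1 = 6)
-15 + X(I, 1)/(-131 + v(12, 4)) = -15 + 6/(-131 + (12 + 4)) = -15 + 6/(-131 + 16) = -15 + 6/(-115) = -15 - 1/115*6 = -15 - 6/115 = -1731/115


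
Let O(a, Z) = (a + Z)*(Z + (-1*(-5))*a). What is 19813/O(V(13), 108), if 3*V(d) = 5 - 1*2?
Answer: 19813/12317 ≈ 1.6086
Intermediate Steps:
V(d) = 1 (V(d) = (5 - 1*2)/3 = (5 - 2)/3 = (⅓)*3 = 1)
O(a, Z) = (Z + a)*(Z + 5*a)
19813/O(V(13), 108) = 19813/(108² + 5*1² + 6*108*1) = 19813/(11664 + 5*1 + 648) = 19813/(11664 + 5 + 648) = 19813/12317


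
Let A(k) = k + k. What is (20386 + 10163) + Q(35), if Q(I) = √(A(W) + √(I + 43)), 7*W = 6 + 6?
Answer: 30549 + √(168 + 49*√78)/7 ≈ 30553.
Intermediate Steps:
W = 12/7 (W = (6 + 6)/7 = (⅐)*12 = 12/7 ≈ 1.7143)
A(k) = 2*k
Q(I) = √(24/7 + √(43 + I)) (Q(I) = √(2*(12/7) + √(I + 43)) = √(24/7 + √(43 + I)))
(20386 + 10163) + Q(35) = (20386 + 10163) + √(168 + 49*√(43 + 35))/7 = 30549 + √(168 + 49*√78)/7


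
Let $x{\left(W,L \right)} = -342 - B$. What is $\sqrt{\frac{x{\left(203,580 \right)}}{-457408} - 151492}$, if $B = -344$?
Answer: $\frac{i \sqrt{495241736118486}}{57176} \approx 389.22 i$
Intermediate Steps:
$x{\left(W,L \right)} = 2$ ($x{\left(W,L \right)} = -342 - -344 = -342 + 344 = 2$)
$\sqrt{\frac{x{\left(203,580 \right)}}{-457408} - 151492} = \sqrt{\frac{2}{-457408} - 151492} = \sqrt{2 \left(- \frac{1}{457408}\right) - 151492} = \sqrt{- \frac{1}{228704} - 151492} = \sqrt{- \frac{34646826369}{228704}} = \frac{i \sqrt{495241736118486}}{57176}$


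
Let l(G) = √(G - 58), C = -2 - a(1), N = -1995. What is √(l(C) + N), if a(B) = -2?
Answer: √(-1995 + I*√58) ≈ 0.08525 + 44.666*I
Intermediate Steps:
C = 0 (C = -2 - 1*(-2) = -2 + 2 = 0)
l(G) = √(-58 + G)
√(l(C) + N) = √(√(-58 + 0) - 1995) = √(√(-58) - 1995) = √(I*√58 - 1995) = √(-1995 + I*√58)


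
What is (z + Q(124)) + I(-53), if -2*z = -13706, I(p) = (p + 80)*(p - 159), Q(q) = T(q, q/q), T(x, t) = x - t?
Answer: 1252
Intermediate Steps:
Q(q) = -1 + q (Q(q) = q - q/q = q - 1*1 = q - 1 = -1 + q)
I(p) = (-159 + p)*(80 + p) (I(p) = (80 + p)*(-159 + p) = (-159 + p)*(80 + p))
z = 6853 (z = -½*(-13706) = 6853)
(z + Q(124)) + I(-53) = (6853 + (-1 + 124)) + (-12720 + (-53)² - 79*(-53)) = (6853 + 123) + (-12720 + 2809 + 4187) = 6976 - 5724 = 1252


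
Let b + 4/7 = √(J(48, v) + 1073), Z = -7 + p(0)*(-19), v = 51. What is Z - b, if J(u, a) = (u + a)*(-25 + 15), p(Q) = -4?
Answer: 487/7 - √83 ≈ 60.461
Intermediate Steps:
J(u, a) = -10*a - 10*u (J(u, a) = (a + u)*(-10) = -10*a - 10*u)
Z = 69 (Z = -7 - 4*(-19) = -7 + 76 = 69)
b = -4/7 + √83 (b = -4/7 + √((-10*51 - 10*48) + 1073) = -4/7 + √((-510 - 480) + 1073) = -4/7 + √(-990 + 1073) = -4/7 + √83 ≈ 8.5390)
Z - b = 69 - (-4/7 + √83) = 69 + (4/7 - √83) = 487/7 - √83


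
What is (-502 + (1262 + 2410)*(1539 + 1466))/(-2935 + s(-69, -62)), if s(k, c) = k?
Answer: -5516929/1502 ≈ -3673.1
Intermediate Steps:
(-502 + (1262 + 2410)*(1539 + 1466))/(-2935 + s(-69, -62)) = (-502 + (1262 + 2410)*(1539 + 1466))/(-2935 - 69) = (-502 + 3672*3005)/(-3004) = (-502 + 11034360)*(-1/3004) = 11033858*(-1/3004) = -5516929/1502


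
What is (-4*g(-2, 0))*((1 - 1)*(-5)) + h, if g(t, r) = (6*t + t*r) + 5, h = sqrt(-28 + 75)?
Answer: sqrt(47) ≈ 6.8557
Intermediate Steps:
h = sqrt(47) ≈ 6.8557
g(t, r) = 5 + 6*t + r*t (g(t, r) = (6*t + r*t) + 5 = 5 + 6*t + r*t)
(-4*g(-2, 0))*((1 - 1)*(-5)) + h = (-4*(5 + 6*(-2) + 0*(-2)))*((1 - 1)*(-5)) + sqrt(47) = (-4*(5 - 12 + 0))*(0*(-5)) + sqrt(47) = -4*(-7)*0 + sqrt(47) = 28*0 + sqrt(47) = 0 + sqrt(47) = sqrt(47)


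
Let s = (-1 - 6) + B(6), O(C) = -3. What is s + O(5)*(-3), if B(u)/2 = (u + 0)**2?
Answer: 74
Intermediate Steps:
B(u) = 2*u**2 (B(u) = 2*(u + 0)**2 = 2*u**2)
s = 65 (s = (-1 - 6) + 2*6**2 = -7 + 2*36 = -7 + 72 = 65)
s + O(5)*(-3) = 65 - 3*(-3) = 65 + 9 = 74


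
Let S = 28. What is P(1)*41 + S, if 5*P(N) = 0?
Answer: 28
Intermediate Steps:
P(N) = 0 (P(N) = (⅕)*0 = 0)
P(1)*41 + S = 0*41 + 28 = 0 + 28 = 28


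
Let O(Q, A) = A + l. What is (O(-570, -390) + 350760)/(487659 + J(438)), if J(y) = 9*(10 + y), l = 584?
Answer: 350954/491691 ≈ 0.71377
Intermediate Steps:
J(y) = 90 + 9*y
O(Q, A) = 584 + A (O(Q, A) = A + 584 = 584 + A)
(O(-570, -390) + 350760)/(487659 + J(438)) = ((584 - 390) + 350760)/(487659 + (90 + 9*438)) = (194 + 350760)/(487659 + (90 + 3942)) = 350954/(487659 + 4032) = 350954/491691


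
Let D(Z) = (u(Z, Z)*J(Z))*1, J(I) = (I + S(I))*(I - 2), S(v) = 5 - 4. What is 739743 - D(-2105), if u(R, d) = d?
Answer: 9332474183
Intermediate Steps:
S(v) = 1
J(I) = (1 + I)*(-2 + I) (J(I) = (I + 1)*(I - 2) = (1 + I)*(-2 + I))
D(Z) = Z*(-2 + Z² - Z) (D(Z) = (Z*(-2 + Z² - Z))*1 = Z*(-2 + Z² - Z))
739743 - D(-2105) = 739743 - (-2105)*(-2 + (-2105)² - 1*(-2105)) = 739743 - (-2105)*(-2 + 4431025 + 2105) = 739743 - (-2105)*4433128 = 739743 - 1*(-9331734440) = 739743 + 9331734440 = 9332474183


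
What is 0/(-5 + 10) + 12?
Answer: 12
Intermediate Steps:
0/(-5 + 10) + 12 = 0/5 + 12 = 0*(⅕) + 12 = 0 + 12 = 12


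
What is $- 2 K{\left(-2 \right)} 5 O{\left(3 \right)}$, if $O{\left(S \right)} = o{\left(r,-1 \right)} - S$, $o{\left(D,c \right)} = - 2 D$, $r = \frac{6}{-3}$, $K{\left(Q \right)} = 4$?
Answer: $-40$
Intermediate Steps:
$r = -2$ ($r = 6 \left(- \frac{1}{3}\right) = -2$)
$O{\left(S \right)} = 4 - S$ ($O{\left(S \right)} = \left(-2\right) \left(-2\right) - S = 4 - S$)
$- 2 K{\left(-2 \right)} 5 O{\left(3 \right)} = - 2 \cdot 4 \cdot 5 \left(4 - 3\right) = - 8 \cdot 5 \left(4 - 3\right) = \left(-1\right) 40 \cdot 1 = \left(-40\right) 1 = -40$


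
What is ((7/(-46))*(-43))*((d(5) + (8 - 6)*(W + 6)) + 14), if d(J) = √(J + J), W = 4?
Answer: 5117/23 + 301*√10/46 ≈ 243.17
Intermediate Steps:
d(J) = √2*√J (d(J) = √(2*J) = √2*√J)
((7/(-46))*(-43))*((d(5) + (8 - 6)*(W + 6)) + 14) = ((7/(-46))*(-43))*((√2*√5 + (8 - 6)*(4 + 6)) + 14) = ((7*(-1/46))*(-43))*((√10 + 2*10) + 14) = (-7/46*(-43))*((√10 + 20) + 14) = 301*((20 + √10) + 14)/46 = 301*(34 + √10)/46 = 5117/23 + 301*√10/46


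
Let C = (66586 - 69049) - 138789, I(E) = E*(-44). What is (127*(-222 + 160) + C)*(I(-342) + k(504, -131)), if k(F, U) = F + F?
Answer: -2394367056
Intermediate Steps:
I(E) = -44*E
k(F, U) = 2*F
C = -141252 (C = -2463 - 138789 = -141252)
(127*(-222 + 160) + C)*(I(-342) + k(504, -131)) = (127*(-222 + 160) - 141252)*(-44*(-342) + 2*504) = (127*(-62) - 141252)*(15048 + 1008) = (-7874 - 141252)*16056 = -149126*16056 = -2394367056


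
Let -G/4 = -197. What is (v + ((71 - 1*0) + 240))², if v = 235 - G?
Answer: 58564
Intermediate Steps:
G = 788 (G = -4*(-197) = 788)
v = -553 (v = 235 - 1*788 = 235 - 788 = -553)
(v + ((71 - 1*0) + 240))² = (-553 + ((71 - 1*0) + 240))² = (-553 + ((71 + 0) + 240))² = (-553 + (71 + 240))² = (-553 + 311)² = (-242)² = 58564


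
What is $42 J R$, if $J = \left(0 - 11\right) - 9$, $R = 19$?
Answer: $-15960$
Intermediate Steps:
$J = -20$ ($J = -11 - 9 = -20$)
$42 J R = 42 \left(-20\right) 19 = \left(-840\right) 19 = -15960$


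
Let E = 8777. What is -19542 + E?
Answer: -10765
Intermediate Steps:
-19542 + E = -19542 + 8777 = -10765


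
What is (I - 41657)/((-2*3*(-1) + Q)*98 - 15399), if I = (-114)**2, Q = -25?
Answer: 28661/17261 ≈ 1.6604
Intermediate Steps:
I = 12996
(I - 41657)/((-2*3*(-1) + Q)*98 - 15399) = (12996 - 41657)/((-2*3*(-1) - 25)*98 - 15399) = -28661/((-6*(-1) - 25)*98 - 15399) = -28661/((6 - 25)*98 - 15399) = -28661/(-19*98 - 15399) = -28661/(-1862 - 15399) = -28661/(-17261) = -28661*(-1/17261) = 28661/17261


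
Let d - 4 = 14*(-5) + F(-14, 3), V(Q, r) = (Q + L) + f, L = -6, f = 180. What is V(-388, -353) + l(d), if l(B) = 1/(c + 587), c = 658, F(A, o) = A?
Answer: -266429/1245 ≈ -214.00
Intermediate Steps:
V(Q, r) = 174 + Q (V(Q, r) = (Q - 6) + 180 = (-6 + Q) + 180 = 174 + Q)
d = -80 (d = 4 + (14*(-5) - 14) = 4 + (-70 - 14) = 4 - 84 = -80)
l(B) = 1/1245 (l(B) = 1/(658 + 587) = 1/1245)
V(-388, -353) + l(d) = (174 - 388) + 1/1245 = -214 + 1/1245 = -266429/1245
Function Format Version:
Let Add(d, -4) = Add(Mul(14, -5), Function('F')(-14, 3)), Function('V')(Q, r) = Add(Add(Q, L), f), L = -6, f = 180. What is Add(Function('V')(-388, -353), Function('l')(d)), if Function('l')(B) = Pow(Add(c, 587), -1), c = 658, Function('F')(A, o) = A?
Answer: Rational(-266429, 1245) ≈ -214.00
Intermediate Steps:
Function('V')(Q, r) = Add(174, Q) (Function('V')(Q, r) = Add(Add(Q, -6), 180) = Add(Add(-6, Q), 180) = Add(174, Q))
d = -80 (d = Add(4, Add(Mul(14, -5), -14)) = Add(4, Add(-70, -14)) = Add(4, -84) = -80)
Function('l')(B) = Rational(1, 1245) (Function('l')(B) = Pow(Add(658, 587), -1) = Pow(1245, -1) = Rational(1, 1245))
Add(Function('V')(-388, -353), Function('l')(d)) = Add(Add(174, -388), Rational(1, 1245)) = Add(-214, Rational(1, 1245)) = Rational(-266429, 1245)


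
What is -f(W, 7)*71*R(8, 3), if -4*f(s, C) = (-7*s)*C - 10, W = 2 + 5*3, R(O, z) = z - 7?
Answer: 59853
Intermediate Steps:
R(O, z) = -7 + z
W = 17 (W = 2 + 15 = 17)
f(s, C) = 5/2 + 7*C*s/4 (f(s, C) = -((-7*s)*C - 10)/4 = -(-7*C*s - 10)/4 = -(-10 - 7*C*s)/4 = 5/2 + 7*C*s/4)
-f(W, 7)*71*R(8, 3) = -(5/2 + (7/4)*7*17)*71*(-7 + 3) = -(5/2 + 833/4)*71*(-4) = -(843/4)*71*(-4) = -59853*(-4)/4 = -1*(-59853) = 59853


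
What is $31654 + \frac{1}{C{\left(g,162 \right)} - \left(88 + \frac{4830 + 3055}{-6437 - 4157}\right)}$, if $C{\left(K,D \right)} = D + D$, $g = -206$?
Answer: $\frac{79390426720}{2508069} \approx 31654.0$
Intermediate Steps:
$C{\left(K,D \right)} = 2 D$
$31654 + \frac{1}{C{\left(g,162 \right)} - \left(88 + \frac{4830 + 3055}{-6437 - 4157}\right)} = 31654 + \frac{1}{2 \cdot 162 - \left(88 + \frac{4830 + 3055}{-6437 - 4157}\right)} = 31654 + \frac{1}{324 - \left(88 + \frac{7885}{-10594}\right)} = 31654 + \frac{1}{324 - \left(88 + 7885 \left(- \frac{1}{10594}\right)\right)} = 31654 + \frac{1}{324 - \frac{924387}{10594}} = 31654 + \frac{1}{\frac{2508069}{10594}} = 31654 + \frac{10594}{2508069} = \frac{79390426720}{2508069}$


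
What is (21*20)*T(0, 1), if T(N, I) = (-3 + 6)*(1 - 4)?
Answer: -3780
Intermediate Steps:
T(N, I) = -9 (T(N, I) = 3*(-3) = -9)
(21*20)*T(0, 1) = (21*20)*(-9) = 420*(-9) = -3780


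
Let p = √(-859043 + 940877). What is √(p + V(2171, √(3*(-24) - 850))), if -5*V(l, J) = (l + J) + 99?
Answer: √(-11350 + 25*√81834 - 5*I*√922)/5 ≈ 0.23427 - 12.961*I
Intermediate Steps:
V(l, J) = -99/5 - J/5 - l/5 (V(l, J) = -((l + J) + 99)/5 = -((J + l) + 99)/5 = -(99 + J + l)/5 = -99/5 - J/5 - l/5)
p = √81834 ≈ 286.07
√(p + V(2171, √(3*(-24) - 850))) = √(√81834 + (-99/5 - √(3*(-24) - 850)/5 - ⅕*2171)) = √(√81834 + (-99/5 - √(-72 - 850)/5 - 2171/5)) = √(√81834 + (-99/5 - I*√922/5 - 2171/5)) = √(√81834 + (-454 - I*√922/5)) = √(-454 + √81834 - I*√922/5)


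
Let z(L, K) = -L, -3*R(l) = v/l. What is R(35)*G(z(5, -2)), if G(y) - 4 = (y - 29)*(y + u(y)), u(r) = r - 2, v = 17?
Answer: -7004/105 ≈ -66.705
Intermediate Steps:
u(r) = -2 + r
R(l) = -17/(3*l)
G(y) = 4 + (-29 + y)*(-2 + 2*y) (G(y) = 4 + (y - 29)*(y + (-2 + y)) = 4 + (-29 + y)*(-2 + 2*y))
R(35)*G(z(5, -2)) = (-17/3/35)*(62 - (-60)*5 + 2*(-1*5)²) = (-17/3*1/35)*(62 - 60*(-5) + 2*(-5)²) = -17*(62 + 300 + 2*25)/105 = -17*(62 + 300 + 50)/105 = -17/105*412 = -7004/105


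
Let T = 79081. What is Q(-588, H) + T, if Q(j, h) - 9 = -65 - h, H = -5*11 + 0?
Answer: 79080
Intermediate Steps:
H = -55 (H = -55 + 0 = -55)
Q(j, h) = -56 - h (Q(j, h) = 9 + (-65 - h) = -56 - h)
Q(-588, H) + T = (-56 - 1*(-55)) + 79081 = (-56 + 55) + 79081 = -1 + 79081 = 79080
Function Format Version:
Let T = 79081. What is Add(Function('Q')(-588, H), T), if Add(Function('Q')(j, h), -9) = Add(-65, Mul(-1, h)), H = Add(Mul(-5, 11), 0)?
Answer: 79080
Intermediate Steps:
H = -55 (H = Add(-55, 0) = -55)
Function('Q')(j, h) = Add(-56, Mul(-1, h)) (Function('Q')(j, h) = Add(9, Add(-65, Mul(-1, h))) = Add(-56, Mul(-1, h)))
Add(Function('Q')(-588, H), T) = Add(Add(-56, Mul(-1, -55)), 79081) = Add(Add(-56, 55), 79081) = Add(-1, 79081) = 79080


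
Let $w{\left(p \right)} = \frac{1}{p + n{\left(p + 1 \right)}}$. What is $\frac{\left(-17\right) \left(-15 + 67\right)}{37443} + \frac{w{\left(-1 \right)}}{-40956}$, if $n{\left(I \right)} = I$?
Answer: $- \frac{4018629}{170390612} \approx -0.023585$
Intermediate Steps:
$w{\left(p \right)} = \frac{1}{1 + 2 p}$ ($w{\left(p \right)} = \frac{1}{p + \left(p + 1\right)} = \frac{1}{p + \left(1 + p\right)} = \frac{1}{1 + 2 p}$)
$\frac{\left(-17\right) \left(-15 + 67\right)}{37443} + \frac{w{\left(-1 \right)}}{-40956} = \frac{\left(-17\right) \left(-15 + 67\right)}{37443} + \frac{1}{\left(1 + 2 \left(-1\right)\right) \left(-40956\right)} = \left(-17\right) 52 \cdot \frac{1}{37443} + \frac{1}{1 - 2} \left(- \frac{1}{40956}\right) = \left(-884\right) \frac{1}{37443} + \frac{1}{-1} \left(- \frac{1}{40956}\right) = - \frac{884}{37443} - - \frac{1}{40956} = - \frac{884}{37443} + \frac{1}{40956} = - \frac{4018629}{170390612}$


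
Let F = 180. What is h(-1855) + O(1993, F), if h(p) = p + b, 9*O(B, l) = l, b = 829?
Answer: -1006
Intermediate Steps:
O(B, l) = l/9
h(p) = 829 + p (h(p) = p + 829 = 829 + p)
h(-1855) + O(1993, F) = (829 - 1855) + (⅑)*180 = -1026 + 20 = -1006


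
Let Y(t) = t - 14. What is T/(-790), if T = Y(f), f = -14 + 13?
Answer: 3/158 ≈ 0.018987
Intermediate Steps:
f = -1
Y(t) = -14 + t
T = -15 (T = -14 - 1 = -15)
T/(-790) = -15/(-790) = -15*(-1/790) = 3/158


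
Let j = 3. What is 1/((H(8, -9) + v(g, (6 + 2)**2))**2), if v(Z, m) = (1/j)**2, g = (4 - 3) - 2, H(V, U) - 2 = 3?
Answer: 81/2116 ≈ 0.038280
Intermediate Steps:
H(V, U) = 5 (H(V, U) = 2 + 3 = 5)
g = -1 (g = 1 - 2 = -1)
v(Z, m) = 1/9 (v(Z, m) = (1/3)**2 = 1/9)
1/((H(8, -9) + v(g, (6 + 2)**2))**2) = 1/((5 + 1/9)**2) = 1/((46/9)**2) = 1/(2116/81) = 81/2116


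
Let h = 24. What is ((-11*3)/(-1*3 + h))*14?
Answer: -22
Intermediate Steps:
((-11*3)/(-1*3 + h))*14 = ((-11*3)/(-1*3 + 24))*14 = (-33/(-3 + 24))*14 = (-33/21)*14 = ((1/21)*(-33))*14 = -11/7*14 = -22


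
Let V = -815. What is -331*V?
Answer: 269765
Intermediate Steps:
-331*V = -331*(-815) = 269765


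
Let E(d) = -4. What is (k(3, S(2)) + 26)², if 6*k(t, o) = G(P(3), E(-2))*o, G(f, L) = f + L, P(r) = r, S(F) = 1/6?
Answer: 874225/1296 ≈ 674.56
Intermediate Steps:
S(F) = ⅙
G(f, L) = L + f
k(t, o) = -o/6 (k(t, o) = ((-4 + 3)*o)/6 = (-o)/6 = -o/6)
(k(3, S(2)) + 26)² = (-⅙*⅙ + 26)² = (-1/36 + 26)² = (935/36)² = 874225/1296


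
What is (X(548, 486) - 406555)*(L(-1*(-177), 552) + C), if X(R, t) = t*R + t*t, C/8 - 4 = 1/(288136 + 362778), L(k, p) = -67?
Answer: -1093182015279/325457 ≈ -3.3589e+6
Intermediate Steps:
C = 10414628/325457 (C = 32 + 8/(288136 + 362778) = 32 + 8/650914 = 32 + 8*(1/650914) = 32 + 4/325457 = 10414628/325457 ≈ 32.000)
X(R, t) = t² + R*t (X(R, t) = R*t + t² = t² + R*t)
(X(548, 486) - 406555)*(L(-1*(-177), 552) + C) = (486*(548 + 486) - 406555)*(-67 + 10414628/325457) = (486*1034 - 406555)*(-11390991/325457) = (502524 - 406555)*(-11390991/325457) = 95969*(-11390991/325457) = -1093182015279/325457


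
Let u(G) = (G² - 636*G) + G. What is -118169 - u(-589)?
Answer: -839105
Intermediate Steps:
u(G) = G² - 635*G
-118169 - u(-589) = -118169 - (-589)*(-635 - 589) = -118169 - (-589)*(-1224) = -118169 - 1*720936 = -118169 - 720936 = -839105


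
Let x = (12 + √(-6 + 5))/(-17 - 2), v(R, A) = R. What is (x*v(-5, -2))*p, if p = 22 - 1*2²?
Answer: 1080/19 + 90*I/19 ≈ 56.842 + 4.7368*I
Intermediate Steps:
p = 18 (p = 22 - 1*4 = 22 - 4 = 18)
x = -12/19 - I/19 (x = (12 + √(-1))/(-19) = (12 + I)*(-1/19) = -12/19 - I/19 ≈ -0.63158 - 0.052632*I)
(x*v(-5, -2))*p = ((-12/19 - I/19)*(-5))*18 = (60/19 + 5*I/19)*18 = 1080/19 + 90*I/19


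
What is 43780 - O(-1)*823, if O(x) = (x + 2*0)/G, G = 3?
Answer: 132163/3 ≈ 44054.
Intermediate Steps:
O(x) = x/3 (O(x) = (x + 2*0)/3 = (x + 0)*(⅓) = x*(⅓) = x/3)
43780 - O(-1)*823 = 43780 - (⅓)*(-1)*823 = 43780 - (-1)*823/3 = 43780 - 1*(-823/3) = 43780 + 823/3 = 132163/3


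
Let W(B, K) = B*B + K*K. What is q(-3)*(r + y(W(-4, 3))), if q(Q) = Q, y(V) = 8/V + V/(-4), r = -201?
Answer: 62079/100 ≈ 620.79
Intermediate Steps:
W(B, K) = B**2 + K**2
y(V) = 8/V - V/4 (y(V) = 8/V + V*(-1/4) = 8/V - V/4)
q(-3)*(r + y(W(-4, 3))) = -3*(-201 + (8/((-4)**2 + 3**2) - ((-4)**2 + 3**2)/4)) = -3*(-201 + (8/(16 + 9) - (16 + 9)/4)) = -3*(-201 + (8/25 - 1/4*25)) = -3*(-201 + (8*(1/25) - 25/4)) = -3*(-201 + (8/25 - 25/4)) = -3*(-201 - 593/100) = -3*(-20693/100) = 62079/100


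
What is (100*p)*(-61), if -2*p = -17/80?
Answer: -5185/8 ≈ -648.13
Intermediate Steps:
p = 17/160 (p = -(-17)/(2*80) = -1/2*(-17/80) = 17/160 ≈ 0.10625)
(100*p)*(-61) = (100*(17/160))*(-61) = (85/8)*(-61) = -5185/8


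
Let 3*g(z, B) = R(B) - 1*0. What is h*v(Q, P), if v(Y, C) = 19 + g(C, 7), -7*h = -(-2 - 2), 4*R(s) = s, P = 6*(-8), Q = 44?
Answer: -235/21 ≈ -11.190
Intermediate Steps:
P = -48
R(s) = s/4
h = -4/7 (h = -(-1)*(-2 - 2)/7 = -(-1)*(-4)/7 = -⅐*4 = -4/7 ≈ -0.57143)
g(z, B) = B/12 (g(z, B) = (B/4 - 1*0)/3 = (B/4 + 0)/3 = (B/4)/3 = B/12)
v(Y, C) = 235/12 (v(Y, C) = 19 + (1/12)*7 = 19 + 7/12 = 235/12)
h*v(Q, P) = -4/7*235/12 = -235/21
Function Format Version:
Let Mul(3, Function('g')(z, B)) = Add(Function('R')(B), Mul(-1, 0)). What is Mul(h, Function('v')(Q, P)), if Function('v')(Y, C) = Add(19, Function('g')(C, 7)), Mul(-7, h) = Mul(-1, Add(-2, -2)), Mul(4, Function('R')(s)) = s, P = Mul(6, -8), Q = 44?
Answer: Rational(-235, 21) ≈ -11.190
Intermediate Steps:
P = -48
Function('R')(s) = Mul(Rational(1, 4), s)
h = Rational(-4, 7) (h = Mul(Rational(-1, 7), Mul(-1, Add(-2, -2))) = Mul(Rational(-1, 7), Mul(-1, -4)) = Mul(Rational(-1, 7), 4) = Rational(-4, 7) ≈ -0.57143)
Function('g')(z, B) = Mul(Rational(1, 12), B) (Function('g')(z, B) = Mul(Rational(1, 3), Add(Mul(Rational(1, 4), B), Mul(-1, 0))) = Mul(Rational(1, 3), Add(Mul(Rational(1, 4), B), 0)) = Mul(Rational(1, 3), Mul(Rational(1, 4), B)) = Mul(Rational(1, 12), B))
Function('v')(Y, C) = Rational(235, 12) (Function('v')(Y, C) = Add(19, Mul(Rational(1, 12), 7)) = Add(19, Rational(7, 12)) = Rational(235, 12))
Mul(h, Function('v')(Q, P)) = Mul(Rational(-4, 7), Rational(235, 12)) = Rational(-235, 21)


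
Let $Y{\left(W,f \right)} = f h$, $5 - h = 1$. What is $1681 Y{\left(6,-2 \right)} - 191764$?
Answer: $-205212$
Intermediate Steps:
$h = 4$ ($h = 5 - 1 = 4$)
$Y{\left(W,f \right)} = 4 f$ ($Y{\left(W,f \right)} = f 4 = 4 f$)
$1681 Y{\left(6,-2 \right)} - 191764 = 1681 \cdot 4 \left(-2\right) - 191764 = 1681 \left(-8\right) - 191764 = -13448 - 191764 = -205212$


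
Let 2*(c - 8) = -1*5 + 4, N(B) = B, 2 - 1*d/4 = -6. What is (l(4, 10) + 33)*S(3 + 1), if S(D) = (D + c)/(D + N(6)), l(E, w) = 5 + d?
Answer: 161/2 ≈ 80.500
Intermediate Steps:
d = 32 (d = 8 - 4*(-6) = 8 + 24 = 32)
l(E, w) = 37 (l(E, w) = 5 + 32 = 37)
c = 15/2 (c = 8 + (-1*5 + 4)/2 = 8 + (-5 + 4)/2 = 8 + (1/2)*(-1) = 8 - 1/2 = 15/2 ≈ 7.5000)
S(D) = (15/2 + D)/(6 + D) (S(D) = (D + 15/2)/(D + 6) = (15/2 + D)/(6 + D))
(l(4, 10) + 33)*S(3 + 1) = (37 + 33)*((15/2 + (3 + 1))/(6 + (3 + 1))) = 70*((15/2 + 4)/(6 + 4)) = 70*((23/2)/10) = 70*((1/10)*(23/2)) = 70*(23/20) = 161/2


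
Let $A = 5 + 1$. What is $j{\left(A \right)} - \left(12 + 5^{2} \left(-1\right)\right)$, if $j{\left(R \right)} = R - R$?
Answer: $13$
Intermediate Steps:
$A = 6$
$j{\left(R \right)} = 0$
$j{\left(A \right)} - \left(12 + 5^{2} \left(-1\right)\right) = 0 - \left(12 + 5^{2} \left(-1\right)\right) = 0 - \left(12 + 25 \left(-1\right)\right) = 0 - \left(12 - 25\right) = 0 - -13 = 0 + 13 = 13$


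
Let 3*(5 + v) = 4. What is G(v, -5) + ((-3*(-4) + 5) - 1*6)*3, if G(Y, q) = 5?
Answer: 38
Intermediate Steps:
v = -11/3 (v = -5 + (⅓)*4 = -5 + 4/3 = -11/3 ≈ -3.6667)
G(v, -5) + ((-3*(-4) + 5) - 1*6)*3 = 5 + ((-3*(-4) + 5) - 1*6)*3 = 5 + ((12 + 5) - 6)*3 = 5 + (17 - 6)*3 = 5 + 11*3 = 5 + 33 = 38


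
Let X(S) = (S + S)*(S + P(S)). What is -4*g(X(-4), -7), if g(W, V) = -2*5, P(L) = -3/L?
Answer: 40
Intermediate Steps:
X(S) = 2*S*(S - 3/S) (X(S) = (S + S)*(S - 3/S) = (2*S)*(S - 3/S) = 2*S*(S - 3/S))
g(W, V) = -10
-4*g(X(-4), -7) = -4*(-10) = 40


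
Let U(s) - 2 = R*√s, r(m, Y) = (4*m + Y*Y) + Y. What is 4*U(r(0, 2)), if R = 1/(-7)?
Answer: 8 - 4*√6/7 ≈ 6.6003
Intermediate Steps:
r(m, Y) = Y + Y² + 4*m (r(m, Y) = (4*m + Y²) + Y = (Y² + 4*m) + Y = Y + Y² + 4*m)
R = -⅐ ≈ -0.14286
U(s) = 2 - √s/7
4*U(r(0, 2)) = 4*(2 - √(2 + 2² + 4*0)/7) = 4*(2 - √(2 + 4 + 0)/7) = 4*(2 - √6/7) = 8 - 4*√6/7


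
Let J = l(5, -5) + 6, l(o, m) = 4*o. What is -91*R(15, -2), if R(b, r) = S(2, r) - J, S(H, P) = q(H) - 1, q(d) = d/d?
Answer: 2366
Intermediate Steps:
q(d) = 1
J = 26 (J = 4*5 + 6 = 20 + 6 = 26)
S(H, P) = 0 (S(H, P) = 1 - 1 = 0)
R(b, r) = -26 (R(b, r) = 0 - 1*26 = 0 - 26 = -26)
-91*R(15, -2) = -91*(-26) = 2366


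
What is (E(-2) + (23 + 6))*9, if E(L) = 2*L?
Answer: 225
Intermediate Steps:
(E(-2) + (23 + 6))*9 = (2*(-2) + (23 + 6))*9 = (-4 + 29)*9 = 25*9 = 225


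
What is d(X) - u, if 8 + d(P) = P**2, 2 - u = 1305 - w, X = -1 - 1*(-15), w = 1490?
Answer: 1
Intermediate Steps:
X = 14 (X = -1 + 15 = 14)
u = 187 (u = 2 - (1305 - 1*1490) = 2 - (1305 - 1490) = 2 - 1*(-185) = 2 + 185 = 187)
d(P) = -8 + P**2
d(X) - u = (-8 + 14**2) - 1*187 = (-8 + 196) - 187 = 188 - 187 = 1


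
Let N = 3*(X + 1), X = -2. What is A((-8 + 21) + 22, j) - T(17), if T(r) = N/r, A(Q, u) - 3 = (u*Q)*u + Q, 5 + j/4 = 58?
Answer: 26742329/17 ≈ 1.5731e+6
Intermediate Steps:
j = 212 (j = -20 + 4*58 = -20 + 232 = 212)
N = -3 (N = 3*(-2 + 1) = 3*(-1) = -3)
A(Q, u) = 3 + Q + Q*u² (A(Q, u) = 3 + ((u*Q)*u + Q) = 3 + ((Q*u)*u + Q) = 3 + (Q*u² + Q) = 3 + (Q + Q*u²) = 3 + Q + Q*u²)
T(r) = -3/r
A((-8 + 21) + 22, j) - T(17) = (3 + ((-8 + 21) + 22) + ((-8 + 21) + 22)*212²) - (-3)/17 = (3 + (13 + 22) + (13 + 22)*44944) - (-3)/17 = (3 + 35 + 35*44944) - 1*(-3/17) = (3 + 35 + 1573040) + 3/17 = 1573078 + 3/17 = 26742329/17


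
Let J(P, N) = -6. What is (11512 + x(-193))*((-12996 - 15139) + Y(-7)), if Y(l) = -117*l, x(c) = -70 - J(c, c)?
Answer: -312713568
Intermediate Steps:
x(c) = -64 (x(c) = -70 - 1*(-6) = -70 + 6 = -64)
(11512 + x(-193))*((-12996 - 15139) + Y(-7)) = (11512 - 64)*((-12996 - 15139) - 117*(-7)) = 11448*(-28135 + 819) = 11448*(-27316) = -312713568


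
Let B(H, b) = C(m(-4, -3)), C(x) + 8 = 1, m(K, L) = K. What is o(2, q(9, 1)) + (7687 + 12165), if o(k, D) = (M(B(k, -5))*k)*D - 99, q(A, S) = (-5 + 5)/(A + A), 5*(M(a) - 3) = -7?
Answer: 19753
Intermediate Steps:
C(x) = -7 (C(x) = -8 + 1 = -7)
B(H, b) = -7
M(a) = 8/5 (M(a) = 3 + (1/5)*(-7) = 3 - 7/5 = 8/5)
q(A, S) = 0 (q(A, S) = 0/((2*A)) = 0*(1/(2*A)) = 0)
o(k, D) = -99 + 8*D*k/5 (o(k, D) = (8*k/5)*D - 99 = 8*D*k/5 - 99 = -99 + 8*D*k/5)
o(2, q(9, 1)) + (7687 + 12165) = (-99 + (8/5)*0*2) + (7687 + 12165) = (-99 + 0) + 19852 = -99 + 19852 = 19753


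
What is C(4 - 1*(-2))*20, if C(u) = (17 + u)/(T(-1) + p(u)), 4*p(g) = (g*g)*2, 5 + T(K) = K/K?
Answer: 230/7 ≈ 32.857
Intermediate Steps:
T(K) = -4 (T(K) = -5 + K/K = -5 + 1 = -4)
p(g) = g²/2 (p(g) = ((g*g)*2)/4 = (g²*2)/4 = (2*g²)/4 = g²/2)
C(u) = (17 + u)/(-4 + u²/2)
C(4 - 1*(-2))*20 = (2*(17 + (4 - 1*(-2)))/(-8 + (4 - 1*(-2))²))*20 = (2*(17 + (4 + 2))/(-8 + (4 + 2)²))*20 = (2*(17 + 6)/(-8 + 6²))*20 = (2*23/(-8 + 36))*20 = (2*23/28)*20 = (2*(1/28)*23)*20 = (23/14)*20 = 230/7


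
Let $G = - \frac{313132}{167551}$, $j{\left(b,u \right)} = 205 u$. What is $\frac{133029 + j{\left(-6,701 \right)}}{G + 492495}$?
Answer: $\frac{46367058434}{82517716613} \approx 0.5619$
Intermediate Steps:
$G = - \frac{313132}{167551}$ ($G = \left(-313132\right) \frac{1}{167551} = - \frac{313132}{167551} \approx -1.8689$)
$\frac{133029 + j{\left(-6,701 \right)}}{G + 492495} = \frac{133029 + 205 \cdot 701}{- \frac{313132}{167551} + 492495} = \frac{133029 + 143705}{\frac{82517716613}{167551}} = 276734 \cdot \frac{167551}{82517716613} = \frac{46367058434}{82517716613}$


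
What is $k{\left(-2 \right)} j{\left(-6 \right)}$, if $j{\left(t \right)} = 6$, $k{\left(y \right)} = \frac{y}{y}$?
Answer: $6$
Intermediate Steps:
$k{\left(y \right)} = 1$
$k{\left(-2 \right)} j{\left(-6 \right)} = 1 \cdot 6 = 6$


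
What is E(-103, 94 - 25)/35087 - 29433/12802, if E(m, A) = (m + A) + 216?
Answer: -79260439/34552598 ≈ -2.2939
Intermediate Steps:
E(m, A) = 216 + A + m (E(m, A) = (A + m) + 216 = 216 + A + m)
E(-103, 94 - 25)/35087 - 29433/12802 = (216 + (94 - 25) - 103)/35087 - 29433/12802 = (216 + 69 - 103)*(1/35087) - 29433*1/12802 = 182*(1/35087) - 29433/12802 = 14/2699 - 29433/12802 = -79260439/34552598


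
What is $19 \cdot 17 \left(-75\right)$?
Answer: $-24225$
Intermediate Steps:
$19 \cdot 17 \left(-75\right) = 323 \left(-75\right) = -24225$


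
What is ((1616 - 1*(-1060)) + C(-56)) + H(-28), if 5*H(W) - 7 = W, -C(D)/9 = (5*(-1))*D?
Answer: 759/5 ≈ 151.80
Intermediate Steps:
C(D) = 45*D (C(D) = -9*5*(-1)*D = -(-45)*D = 45*D)
H(W) = 7/5 + W/5
((1616 - 1*(-1060)) + C(-56)) + H(-28) = ((1616 - 1*(-1060)) + 45*(-56)) + (7/5 + (⅕)*(-28)) = ((1616 + 1060) - 2520) + (7/5 - 28/5) = (2676 - 2520) - 21/5 = 156 - 21/5 = 759/5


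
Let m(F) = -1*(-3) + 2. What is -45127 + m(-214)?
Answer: -45122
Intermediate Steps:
m(F) = 5 (m(F) = 3 + 2 = 5)
-45127 + m(-214) = -45127 + 5 = -45122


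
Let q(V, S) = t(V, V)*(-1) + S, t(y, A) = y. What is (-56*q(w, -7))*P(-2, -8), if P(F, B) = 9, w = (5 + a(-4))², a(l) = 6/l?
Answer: 9702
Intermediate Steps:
w = 49/4 (w = (5 + 6/(-4))² = (5 + 6*(-¼))² = (5 - 3/2)² = (7/2)² = 49/4 ≈ 12.250)
q(V, S) = S - V (q(V, S) = V*(-1) + S = -V + S = S - V)
(-56*q(w, -7))*P(-2, -8) = -56*(-7 - 1*49/4)*9 = -56*(-7 - 49/4)*9 = -56*(-77/4)*9 = 1078*9 = 9702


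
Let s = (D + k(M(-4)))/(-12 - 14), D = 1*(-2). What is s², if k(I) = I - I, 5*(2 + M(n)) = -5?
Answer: 1/169 ≈ 0.0059172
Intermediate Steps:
M(n) = -3 (M(n) = -2 + (⅕)*(-5) = -2 - 1 = -3)
D = -2
k(I) = 0
s = 1/13 (s = (-2 + 0)/(-12 - 14) = -2/(-26) = -2*(-1/26) = 1/13 ≈ 0.076923)
s² = (1/13)² = 1/169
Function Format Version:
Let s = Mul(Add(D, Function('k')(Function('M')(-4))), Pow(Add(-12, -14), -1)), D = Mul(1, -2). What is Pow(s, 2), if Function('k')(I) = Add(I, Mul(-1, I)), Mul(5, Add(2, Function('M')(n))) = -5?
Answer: Rational(1, 169) ≈ 0.0059172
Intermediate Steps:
Function('M')(n) = -3 (Function('M')(n) = Add(-2, Mul(Rational(1, 5), -5)) = Add(-2, -1) = -3)
D = -2
Function('k')(I) = 0
s = Rational(1, 13) (s = Mul(Add(-2, 0), Pow(Add(-12, -14), -1)) = Mul(-2, Pow(-26, -1)) = Mul(-2, Rational(-1, 26)) = Rational(1, 13) ≈ 0.076923)
Pow(s, 2) = Pow(Rational(1, 13), 2) = Rational(1, 169)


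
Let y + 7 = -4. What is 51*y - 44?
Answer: -605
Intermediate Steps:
y = -11 (y = -7 - 4 = -11)
51*y - 44 = 51*(-11) - 44 = -561 - 44 = -605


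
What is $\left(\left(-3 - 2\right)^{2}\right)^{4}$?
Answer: $390625$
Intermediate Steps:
$\left(\left(-3 - 2\right)^{2}\right)^{4} = \left(\left(-5\right)^{2}\right)^{4} = 25^{4} = 390625$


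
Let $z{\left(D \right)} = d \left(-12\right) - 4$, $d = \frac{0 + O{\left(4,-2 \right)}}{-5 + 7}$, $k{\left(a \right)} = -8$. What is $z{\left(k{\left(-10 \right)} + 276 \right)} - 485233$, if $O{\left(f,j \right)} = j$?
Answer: $-485225$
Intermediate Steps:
$d = -1$ ($d = \frac{0 - 2}{-5 + 7} = - \frac{2}{2} = \left(-2\right) \frac{1}{2} = -1$)
$z{\left(D \right)} = 8$ ($z{\left(D \right)} = \left(-1\right) \left(-12\right) - 4 = 12 - 4 = 8$)
$z{\left(k{\left(-10 \right)} + 276 \right)} - 485233 = 8 - 485233 = -485225$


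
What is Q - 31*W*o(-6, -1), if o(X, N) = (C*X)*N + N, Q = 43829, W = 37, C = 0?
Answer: 44976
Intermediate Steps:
o(X, N) = N (o(X, N) = (0*X)*N + N = 0*N + N = 0 + N = N)
Q - 31*W*o(-6, -1) = 43829 - 31*37*(-1) = 43829 - 1147*(-1) = 43829 - 1*(-1147) = 43829 + 1147 = 44976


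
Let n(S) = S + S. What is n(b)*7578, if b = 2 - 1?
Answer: 15156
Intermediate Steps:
b = 1
n(S) = 2*S
n(b)*7578 = (2*1)*7578 = 2*7578 = 15156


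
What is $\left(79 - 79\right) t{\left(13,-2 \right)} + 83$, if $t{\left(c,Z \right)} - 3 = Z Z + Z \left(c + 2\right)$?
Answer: $83$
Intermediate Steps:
$t{\left(c,Z \right)} = 3 + Z^{2} + Z \left(2 + c\right)$ ($t{\left(c,Z \right)} = 3 + \left(Z Z + Z \left(c + 2\right)\right) = 3 + \left(Z^{2} + Z \left(2 + c\right)\right) = 3 + Z^{2} + Z \left(2 + c\right)$)
$\left(79 - 79\right) t{\left(13,-2 \right)} + 83 = \left(79 - 79\right) \left(3 + \left(-2\right)^{2} + 2 \left(-2\right) - 26\right) + 83 = 0 \left(3 + 4 - 4 - 26\right) + 83 = 0 \left(-23\right) + 83 = 0 + 83 = 83$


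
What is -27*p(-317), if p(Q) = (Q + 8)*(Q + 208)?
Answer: -909387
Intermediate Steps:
p(Q) = (8 + Q)*(208 + Q)
-27*p(-317) = -27*(1664 + (-317)² + 216*(-317)) = -27*(1664 + 100489 - 68472) = -27*33681 = -909387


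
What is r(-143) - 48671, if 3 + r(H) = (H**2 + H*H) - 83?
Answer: -7859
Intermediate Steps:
r(H) = -86 + 2*H**2 (r(H) = -3 + ((H**2 + H*H) - 83) = -3 + ((H**2 + H**2) - 83) = -3 + (2*H**2 - 83) = -3 + (-83 + 2*H**2) = -86 + 2*H**2)
r(-143) - 48671 = (-86 + 2*(-143)**2) - 48671 = (-86 + 2*20449) - 48671 = (-86 + 40898) - 48671 = 40812 - 48671 = -7859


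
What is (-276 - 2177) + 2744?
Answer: 291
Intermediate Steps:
(-276 - 2177) + 2744 = -2453 + 2744 = 291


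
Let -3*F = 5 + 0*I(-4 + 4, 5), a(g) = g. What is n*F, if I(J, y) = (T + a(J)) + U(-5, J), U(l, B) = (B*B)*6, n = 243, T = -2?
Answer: -405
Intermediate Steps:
U(l, B) = 6*B² (U(l, B) = B²*6 = 6*B²)
I(J, y) = -2 + J + 6*J² (I(J, y) = (-2 + J) + 6*J² = -2 + J + 6*J²)
F = -5/3 (F = -(5 + 0*(-2 + (-4 + 4) + 6*(-4 + 4)²))/3 = -(5 + 0*(-2 + 0 + 6*0²))/3 = -(5 + 0*(-2 + 0 + 6*0))/3 = -(5 + 0*(-2 + 0 + 0))/3 = -(5 + 0*(-2))/3 = -(5 + 0)/3 = -⅓*5 = -5/3 ≈ -1.6667)
n*F = 243*(-5/3) = -405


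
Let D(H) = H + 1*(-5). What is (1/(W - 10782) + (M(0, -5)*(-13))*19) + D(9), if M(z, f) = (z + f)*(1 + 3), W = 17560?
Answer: 33510433/6778 ≈ 4944.0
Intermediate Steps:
M(z, f) = 4*f + 4*z (M(z, f) = (f + z)*4 = 4*f + 4*z)
D(H) = -5 + H (D(H) = H - 5 = -5 + H)
(1/(W - 10782) + (M(0, -5)*(-13))*19) + D(9) = (1/(17560 - 10782) + ((4*(-5) + 4*0)*(-13))*19) + (-5 + 9) = (1/6778 + ((-20 + 0)*(-13))*19) + 4 = (1/6778 - 20*(-13)*19) + 4 = (1/6778 + 260*19) + 4 = (1/6778 + 4940) + 4 = 33483321/6778 + 4 = 33510433/6778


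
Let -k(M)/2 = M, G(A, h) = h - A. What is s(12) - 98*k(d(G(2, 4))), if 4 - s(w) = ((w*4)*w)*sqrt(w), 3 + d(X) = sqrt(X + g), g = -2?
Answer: -584 - 1152*sqrt(3) ≈ -2579.3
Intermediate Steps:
d(X) = -3 + sqrt(-2 + X) (d(X) = -3 + sqrt(X - 2) = -3 + sqrt(-2 + X))
k(M) = -2*M
s(w) = 4 - 4*w**(5/2) (s(w) = 4 - (w*4)*w*sqrt(w) = 4 - (4*w)*w*sqrt(w) = 4 - 4*w**2*sqrt(w) = 4 - 4*w**(5/2))
s(12) - 98*k(d(G(2, 4))) = (4 - 1152*sqrt(3)) - (-196)*(-3 + sqrt(-2 + (4 - 1*2))) = (4 - 1152*sqrt(3)) - (-196)*(-3 + sqrt(-2 + (4 - 2))) = (4 - 1152*sqrt(3)) - (-196)*(-3 + sqrt(-2 + 2)) = (4 - 1152*sqrt(3)) - (-196)*(-3 + sqrt(0)) = (4 - 1152*sqrt(3)) - (-196)*(-3 + 0) = (4 - 1152*sqrt(3)) - (-196)*(-3) = (4 - 1152*sqrt(3)) - 98*6 = (4 - 1152*sqrt(3)) - 588 = -584 - 1152*sqrt(3)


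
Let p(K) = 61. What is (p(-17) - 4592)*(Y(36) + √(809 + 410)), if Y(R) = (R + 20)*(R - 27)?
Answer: -2283624 - 4531*√1219 ≈ -2.4418e+6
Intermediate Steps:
Y(R) = (-27 + R)*(20 + R) (Y(R) = (20 + R)*(-27 + R) = (-27 + R)*(20 + R))
(p(-17) - 4592)*(Y(36) + √(809 + 410)) = (61 - 4592)*((-540 + 36² - 7*36) + √(809 + 410)) = -4531*((-540 + 1296 - 252) + √1219) = -4531*(504 + √1219) = -2283624 - 4531*√1219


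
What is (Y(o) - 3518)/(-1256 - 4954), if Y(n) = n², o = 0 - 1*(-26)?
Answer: 1421/3105 ≈ 0.45765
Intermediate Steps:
o = 26 (o = 0 + 26 = 26)
(Y(o) - 3518)/(-1256 - 4954) = (26² - 3518)/(-1256 - 4954) = (676 - 3518)/(-6210) = -2842*(-1/6210) = 1421/3105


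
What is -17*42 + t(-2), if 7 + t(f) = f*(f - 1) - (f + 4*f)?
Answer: -705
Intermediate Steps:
t(f) = -7 - 5*f + f*(-1 + f) (t(f) = -7 + (f*(f - 1) - (f + 4*f)) = -7 + (f*(-1 + f) - 5*f) = -7 + (-5*f + f*(-1 + f)) = -7 - 5*f + f*(-1 + f))
-17*42 + t(-2) = -17*42 + (-7 + (-2)**2 - 6*(-2)) = -714 + (-7 + 4 + 12) = -714 + 9 = -705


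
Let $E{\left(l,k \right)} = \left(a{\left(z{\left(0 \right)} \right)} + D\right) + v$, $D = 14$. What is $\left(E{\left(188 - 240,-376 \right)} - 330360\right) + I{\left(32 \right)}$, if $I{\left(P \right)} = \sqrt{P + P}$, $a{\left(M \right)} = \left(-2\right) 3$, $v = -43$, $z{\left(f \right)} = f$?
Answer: $-330387$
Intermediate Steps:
$a{\left(M \right)} = -6$
$E{\left(l,k \right)} = -35$ ($E{\left(l,k \right)} = \left(-6 + 14\right) - 43 = 8 - 43 = -35$)
$I{\left(P \right)} = \sqrt{2} \sqrt{P}$ ($I{\left(P \right)} = \sqrt{2 P} = \sqrt{2} \sqrt{P}$)
$\left(E{\left(188 - 240,-376 \right)} - 330360\right) + I{\left(32 \right)} = \left(-35 - 330360\right) + \sqrt{2} \sqrt{32} = -330395 + \sqrt{2} \cdot 4 \sqrt{2} = -330395 + 8 = -330387$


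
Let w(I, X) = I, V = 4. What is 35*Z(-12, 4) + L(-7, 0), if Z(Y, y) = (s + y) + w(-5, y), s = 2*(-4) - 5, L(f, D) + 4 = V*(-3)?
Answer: -506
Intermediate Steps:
L(f, D) = -16 (L(f, D) = -4 + 4*(-3) = -4 - 12 = -16)
s = -13 (s = -8 - 5 = -13)
Z(Y, y) = -18 + y (Z(Y, y) = (-13 + y) - 5 = -18 + y)
35*Z(-12, 4) + L(-7, 0) = 35*(-18 + 4) - 16 = 35*(-14) - 16 = -490 - 16 = -506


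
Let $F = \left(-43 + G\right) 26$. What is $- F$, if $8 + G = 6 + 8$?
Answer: $962$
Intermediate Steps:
$G = 6$ ($G = -8 + \left(6 + 8\right) = -8 + 14 = 6$)
$F = -962$ ($F = \left(-43 + 6\right) 26 = \left(-37\right) 26 = -962$)
$- F = \left(-1\right) \left(-962\right) = 962$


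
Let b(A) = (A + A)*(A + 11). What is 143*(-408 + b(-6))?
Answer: -66924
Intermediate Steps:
b(A) = 2*A*(11 + A) (b(A) = (2*A)*(11 + A) = 2*A*(11 + A))
143*(-408 + b(-6)) = 143*(-408 + 2*(-6)*(11 - 6)) = 143*(-408 + 2*(-6)*5) = 143*(-408 - 60) = 143*(-468) = -66924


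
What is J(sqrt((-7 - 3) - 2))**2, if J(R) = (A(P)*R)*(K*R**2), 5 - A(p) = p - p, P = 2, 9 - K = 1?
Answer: -2764800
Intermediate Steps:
K = 8 (K = 9 - 1*1 = 9 - 1 = 8)
A(p) = 5 (A(p) = 5 - (p - p) = 5 - 1*0 = 5 + 0 = 5)
J(R) = 40*R**3 (J(R) = (5*R)*(8*R**2) = 40*R**3)
J(sqrt((-7 - 3) - 2))**2 = (40*(sqrt((-7 - 3) - 2))**3)**2 = (40*(sqrt(-10 - 2))**3)**2 = (40*(sqrt(-12))**3)**2 = (40*(2*I*sqrt(3))**3)**2 = (40*(-24*I*sqrt(3)))**2 = (-960*I*sqrt(3))**2 = -2764800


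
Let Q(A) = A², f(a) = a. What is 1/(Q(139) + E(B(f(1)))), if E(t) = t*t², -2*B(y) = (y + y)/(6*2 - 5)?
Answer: 343/6627102 ≈ 5.1757e-5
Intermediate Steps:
B(y) = -y/7 (B(y) = -(y + y)/(2*(6*2 - 5)) = -2*y/(2*(12 - 5)) = -2*y/(2*7) = -y/7)
E(t) = t³
1/(Q(139) + E(B(f(1)))) = 1/(139² + (-⅐*1)³) = 1/(19321 + (-⅐)³) = 1/(19321 - 1/343) = 1/(6627102/343) = 343/6627102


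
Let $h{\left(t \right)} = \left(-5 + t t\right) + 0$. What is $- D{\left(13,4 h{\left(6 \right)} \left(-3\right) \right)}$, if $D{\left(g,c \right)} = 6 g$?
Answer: $-78$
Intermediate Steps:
$h{\left(t \right)} = -5 + t^{2}$ ($h{\left(t \right)} = \left(-5 + t^{2}\right) + 0 = -5 + t^{2}$)
$- D{\left(13,4 h{\left(6 \right)} \left(-3\right) \right)} = - 6 \cdot 13 = \left(-1\right) 78 = -78$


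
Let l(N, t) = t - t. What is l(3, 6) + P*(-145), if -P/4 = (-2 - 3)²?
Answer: 14500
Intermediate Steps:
l(N, t) = 0
P = -100 (P = -4*(-2 - 3)² = -4*(-5)² = -4*25 = -100)
l(3, 6) + P*(-145) = 0 - 100*(-145) = 0 + 14500 = 14500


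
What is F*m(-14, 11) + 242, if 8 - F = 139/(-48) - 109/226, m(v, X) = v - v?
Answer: 242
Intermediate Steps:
m(v, X) = 0
F = 61715/5424 (F = 8 - (139/(-48) - 109/226) = 8 - (139*(-1/48) - 109*1/226) = 8 - (-139/48 - 109/226) = 8 - 1*(-18323/5424) = 8 + 18323/5424 = 61715/5424 ≈ 11.378)
F*m(-14, 11) + 242 = (61715/5424)*0 + 242 = 0 + 242 = 242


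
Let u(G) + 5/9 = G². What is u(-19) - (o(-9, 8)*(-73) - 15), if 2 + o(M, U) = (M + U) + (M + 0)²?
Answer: 54625/9 ≈ 6069.4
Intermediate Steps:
o(M, U) = -2 + M + U + M² (o(M, U) = -2 + ((M + U) + (M + 0)²) = -2 + ((M + U) + M²) = -2 + (M + U + M²) = -2 + M + U + M²)
u(G) = -5/9 + G²
u(-19) - (o(-9, 8)*(-73) - 15) = (-5/9 + (-19)²) - ((-2 - 9 + 8 + (-9)²)*(-73) - 15) = (-5/9 + 361) - ((-2 - 9 + 8 + 81)*(-73) - 15) = 3244/9 - (78*(-73) - 15) = 3244/9 - (-5694 - 15) = 3244/9 - 1*(-5709) = 3244/9 + 5709 = 54625/9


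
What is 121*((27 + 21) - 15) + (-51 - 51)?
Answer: 3891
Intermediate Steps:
121*((27 + 21) - 15) + (-51 - 51) = 121*(48 - 15) - 102 = 121*33 - 102 = 3993 - 102 = 3891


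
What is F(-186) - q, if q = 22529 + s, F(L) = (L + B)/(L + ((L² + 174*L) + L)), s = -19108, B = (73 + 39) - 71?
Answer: -1272641/372 ≈ -3421.1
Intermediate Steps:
B = 41 (B = 112 - 71 = 41)
F(L) = (41 + L)/(L² + 176*L) (F(L) = (L + 41)/(L + ((L² + 174*L) + L)) = (41 + L)/(L + (L² + 175*L)) = (41 + L)/(L² + 176*L))
q = 3421 (q = 22529 - 19108 = 3421)
F(-186) - q = (41 - 186)/((-186)*(176 - 186)) - 1*3421 = -1/186*(-145)/(-10) - 3421 = -1/186*(-⅒)*(-145) - 3421 = -29/372 - 3421 = -1272641/372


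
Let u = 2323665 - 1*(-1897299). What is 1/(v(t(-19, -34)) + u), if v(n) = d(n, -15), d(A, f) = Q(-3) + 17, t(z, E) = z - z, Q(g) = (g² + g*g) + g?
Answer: 1/4220996 ≈ 2.3691e-7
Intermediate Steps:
Q(g) = g + 2*g² (Q(g) = (g² + g²) + g = 2*g² + g = g + 2*g²)
t(z, E) = 0
u = 4220964 (u = 2323665 + 1897299 = 4220964)
d(A, f) = 32 (d(A, f) = -3*(1 + 2*(-3)) + 17 = -3*(1 - 6) + 17 = -3*(-5) + 17 = 15 + 17 = 32)
v(n) = 32
1/(v(t(-19, -34)) + u) = 1/(32 + 4220964) = 1/4220996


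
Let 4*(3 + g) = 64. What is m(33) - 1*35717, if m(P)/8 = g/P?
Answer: -1178557/33 ≈ -35714.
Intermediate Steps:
g = 13 (g = -3 + (¼)*64 = -3 + 16 = 13)
m(P) = 104/P (m(P) = 8*(13/P) = 104/P)
m(33) - 1*35717 = 104/33 - 1*35717 = 104*(1/33) - 35717 = 104/33 - 35717 = -1178557/33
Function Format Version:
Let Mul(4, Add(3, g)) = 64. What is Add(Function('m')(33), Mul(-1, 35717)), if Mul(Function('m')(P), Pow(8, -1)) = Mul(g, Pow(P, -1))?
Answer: Rational(-1178557, 33) ≈ -35714.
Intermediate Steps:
g = 13 (g = Add(-3, Mul(Rational(1, 4), 64)) = Add(-3, 16) = 13)
Function('m')(P) = Mul(104, Pow(P, -1)) (Function('m')(P) = Mul(8, Mul(13, Pow(P, -1))) = Mul(104, Pow(P, -1)))
Add(Function('m')(33), Mul(-1, 35717)) = Add(Mul(104, Pow(33, -1)), Mul(-1, 35717)) = Add(Mul(104, Rational(1, 33)), -35717) = Add(Rational(104, 33), -35717) = Rational(-1178557, 33)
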